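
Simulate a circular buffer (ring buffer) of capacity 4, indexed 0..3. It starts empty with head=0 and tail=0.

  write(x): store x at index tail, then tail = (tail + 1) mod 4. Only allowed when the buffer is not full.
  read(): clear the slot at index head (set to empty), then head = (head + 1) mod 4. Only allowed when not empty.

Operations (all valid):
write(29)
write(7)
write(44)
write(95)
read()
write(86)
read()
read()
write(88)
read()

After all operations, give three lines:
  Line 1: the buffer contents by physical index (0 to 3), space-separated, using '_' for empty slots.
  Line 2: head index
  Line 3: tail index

Answer: 86 88 _ _
0
2

Derivation:
write(29): buf=[29 _ _ _], head=0, tail=1, size=1
write(7): buf=[29 7 _ _], head=0, tail=2, size=2
write(44): buf=[29 7 44 _], head=0, tail=3, size=3
write(95): buf=[29 7 44 95], head=0, tail=0, size=4
read(): buf=[_ 7 44 95], head=1, tail=0, size=3
write(86): buf=[86 7 44 95], head=1, tail=1, size=4
read(): buf=[86 _ 44 95], head=2, tail=1, size=3
read(): buf=[86 _ _ 95], head=3, tail=1, size=2
write(88): buf=[86 88 _ 95], head=3, tail=2, size=3
read(): buf=[86 88 _ _], head=0, tail=2, size=2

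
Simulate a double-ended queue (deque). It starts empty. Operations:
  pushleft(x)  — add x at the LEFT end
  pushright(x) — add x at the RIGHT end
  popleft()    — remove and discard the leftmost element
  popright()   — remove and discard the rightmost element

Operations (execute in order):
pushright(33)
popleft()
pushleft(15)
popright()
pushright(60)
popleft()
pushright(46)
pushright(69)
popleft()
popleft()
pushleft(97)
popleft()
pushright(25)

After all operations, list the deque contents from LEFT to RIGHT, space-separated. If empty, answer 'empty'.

Answer: 25

Derivation:
pushright(33): [33]
popleft(): []
pushleft(15): [15]
popright(): []
pushright(60): [60]
popleft(): []
pushright(46): [46]
pushright(69): [46, 69]
popleft(): [69]
popleft(): []
pushleft(97): [97]
popleft(): []
pushright(25): [25]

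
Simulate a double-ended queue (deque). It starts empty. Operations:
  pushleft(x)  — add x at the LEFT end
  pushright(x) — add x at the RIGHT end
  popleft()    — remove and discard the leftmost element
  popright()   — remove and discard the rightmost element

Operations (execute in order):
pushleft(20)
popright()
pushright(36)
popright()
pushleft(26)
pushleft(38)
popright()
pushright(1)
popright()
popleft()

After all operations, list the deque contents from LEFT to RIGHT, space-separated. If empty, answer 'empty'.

pushleft(20): [20]
popright(): []
pushright(36): [36]
popright(): []
pushleft(26): [26]
pushleft(38): [38, 26]
popright(): [38]
pushright(1): [38, 1]
popright(): [38]
popleft(): []

Answer: empty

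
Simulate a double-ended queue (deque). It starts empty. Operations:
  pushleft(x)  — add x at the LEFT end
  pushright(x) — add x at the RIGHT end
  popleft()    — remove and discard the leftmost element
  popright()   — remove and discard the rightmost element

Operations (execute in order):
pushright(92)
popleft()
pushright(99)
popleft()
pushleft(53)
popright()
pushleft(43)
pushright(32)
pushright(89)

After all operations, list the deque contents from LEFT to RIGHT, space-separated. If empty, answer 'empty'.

pushright(92): [92]
popleft(): []
pushright(99): [99]
popleft(): []
pushleft(53): [53]
popright(): []
pushleft(43): [43]
pushright(32): [43, 32]
pushright(89): [43, 32, 89]

Answer: 43 32 89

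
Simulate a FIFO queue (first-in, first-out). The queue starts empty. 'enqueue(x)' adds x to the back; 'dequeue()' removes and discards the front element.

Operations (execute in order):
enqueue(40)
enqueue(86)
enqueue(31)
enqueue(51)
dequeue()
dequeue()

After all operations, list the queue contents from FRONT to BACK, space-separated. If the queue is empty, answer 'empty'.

enqueue(40): [40]
enqueue(86): [40, 86]
enqueue(31): [40, 86, 31]
enqueue(51): [40, 86, 31, 51]
dequeue(): [86, 31, 51]
dequeue(): [31, 51]

Answer: 31 51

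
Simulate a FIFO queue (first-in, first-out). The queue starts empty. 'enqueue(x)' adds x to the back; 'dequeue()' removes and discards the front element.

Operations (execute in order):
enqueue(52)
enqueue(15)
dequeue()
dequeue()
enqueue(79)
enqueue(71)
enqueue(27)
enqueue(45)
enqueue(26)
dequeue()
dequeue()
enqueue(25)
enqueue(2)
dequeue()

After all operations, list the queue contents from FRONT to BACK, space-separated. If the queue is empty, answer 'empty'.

enqueue(52): [52]
enqueue(15): [52, 15]
dequeue(): [15]
dequeue(): []
enqueue(79): [79]
enqueue(71): [79, 71]
enqueue(27): [79, 71, 27]
enqueue(45): [79, 71, 27, 45]
enqueue(26): [79, 71, 27, 45, 26]
dequeue(): [71, 27, 45, 26]
dequeue(): [27, 45, 26]
enqueue(25): [27, 45, 26, 25]
enqueue(2): [27, 45, 26, 25, 2]
dequeue(): [45, 26, 25, 2]

Answer: 45 26 25 2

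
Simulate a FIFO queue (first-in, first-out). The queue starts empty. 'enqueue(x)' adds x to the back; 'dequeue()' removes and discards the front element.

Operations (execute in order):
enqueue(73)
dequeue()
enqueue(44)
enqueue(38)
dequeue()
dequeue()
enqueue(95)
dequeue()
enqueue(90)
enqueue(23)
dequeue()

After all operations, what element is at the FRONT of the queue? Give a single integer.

Answer: 23

Derivation:
enqueue(73): queue = [73]
dequeue(): queue = []
enqueue(44): queue = [44]
enqueue(38): queue = [44, 38]
dequeue(): queue = [38]
dequeue(): queue = []
enqueue(95): queue = [95]
dequeue(): queue = []
enqueue(90): queue = [90]
enqueue(23): queue = [90, 23]
dequeue(): queue = [23]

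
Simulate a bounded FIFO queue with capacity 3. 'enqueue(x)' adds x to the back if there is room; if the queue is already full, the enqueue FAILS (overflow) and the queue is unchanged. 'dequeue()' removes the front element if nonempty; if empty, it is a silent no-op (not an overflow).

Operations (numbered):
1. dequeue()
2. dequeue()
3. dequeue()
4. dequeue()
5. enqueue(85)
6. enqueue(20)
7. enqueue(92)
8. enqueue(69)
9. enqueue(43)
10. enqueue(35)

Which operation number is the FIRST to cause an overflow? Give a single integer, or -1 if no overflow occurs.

1. dequeue(): empty, no-op, size=0
2. dequeue(): empty, no-op, size=0
3. dequeue(): empty, no-op, size=0
4. dequeue(): empty, no-op, size=0
5. enqueue(85): size=1
6. enqueue(20): size=2
7. enqueue(92): size=3
8. enqueue(69): size=3=cap → OVERFLOW (fail)
9. enqueue(43): size=3=cap → OVERFLOW (fail)
10. enqueue(35): size=3=cap → OVERFLOW (fail)

Answer: 8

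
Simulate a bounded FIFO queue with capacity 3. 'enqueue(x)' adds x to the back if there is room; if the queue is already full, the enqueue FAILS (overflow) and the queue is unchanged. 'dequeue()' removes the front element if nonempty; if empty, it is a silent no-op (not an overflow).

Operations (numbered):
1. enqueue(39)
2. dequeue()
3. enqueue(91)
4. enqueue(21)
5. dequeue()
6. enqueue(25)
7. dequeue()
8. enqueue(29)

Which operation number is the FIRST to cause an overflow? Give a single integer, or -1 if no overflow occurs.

Answer: -1

Derivation:
1. enqueue(39): size=1
2. dequeue(): size=0
3. enqueue(91): size=1
4. enqueue(21): size=2
5. dequeue(): size=1
6. enqueue(25): size=2
7. dequeue(): size=1
8. enqueue(29): size=2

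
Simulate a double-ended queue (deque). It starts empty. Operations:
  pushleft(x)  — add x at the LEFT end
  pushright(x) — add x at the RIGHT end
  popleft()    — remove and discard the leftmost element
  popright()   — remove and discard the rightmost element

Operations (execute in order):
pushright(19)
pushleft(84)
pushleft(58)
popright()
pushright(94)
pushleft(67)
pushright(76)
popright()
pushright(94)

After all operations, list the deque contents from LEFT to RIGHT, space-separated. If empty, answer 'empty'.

pushright(19): [19]
pushleft(84): [84, 19]
pushleft(58): [58, 84, 19]
popright(): [58, 84]
pushright(94): [58, 84, 94]
pushleft(67): [67, 58, 84, 94]
pushright(76): [67, 58, 84, 94, 76]
popright(): [67, 58, 84, 94]
pushright(94): [67, 58, 84, 94, 94]

Answer: 67 58 84 94 94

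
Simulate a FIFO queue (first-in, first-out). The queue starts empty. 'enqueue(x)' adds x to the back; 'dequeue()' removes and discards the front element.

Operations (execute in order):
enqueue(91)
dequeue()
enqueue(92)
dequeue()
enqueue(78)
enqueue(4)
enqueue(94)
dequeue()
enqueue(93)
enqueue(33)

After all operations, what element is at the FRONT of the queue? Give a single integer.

Answer: 4

Derivation:
enqueue(91): queue = [91]
dequeue(): queue = []
enqueue(92): queue = [92]
dequeue(): queue = []
enqueue(78): queue = [78]
enqueue(4): queue = [78, 4]
enqueue(94): queue = [78, 4, 94]
dequeue(): queue = [4, 94]
enqueue(93): queue = [4, 94, 93]
enqueue(33): queue = [4, 94, 93, 33]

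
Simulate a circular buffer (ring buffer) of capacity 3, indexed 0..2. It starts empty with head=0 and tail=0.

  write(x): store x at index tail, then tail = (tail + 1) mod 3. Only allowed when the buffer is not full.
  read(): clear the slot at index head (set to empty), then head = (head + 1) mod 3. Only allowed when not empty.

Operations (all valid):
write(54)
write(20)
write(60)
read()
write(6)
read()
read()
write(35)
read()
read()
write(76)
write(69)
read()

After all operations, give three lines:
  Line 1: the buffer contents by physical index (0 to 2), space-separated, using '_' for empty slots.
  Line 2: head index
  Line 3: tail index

Answer: 69 _ _
0
1

Derivation:
write(54): buf=[54 _ _], head=0, tail=1, size=1
write(20): buf=[54 20 _], head=0, tail=2, size=2
write(60): buf=[54 20 60], head=0, tail=0, size=3
read(): buf=[_ 20 60], head=1, tail=0, size=2
write(6): buf=[6 20 60], head=1, tail=1, size=3
read(): buf=[6 _ 60], head=2, tail=1, size=2
read(): buf=[6 _ _], head=0, tail=1, size=1
write(35): buf=[6 35 _], head=0, tail=2, size=2
read(): buf=[_ 35 _], head=1, tail=2, size=1
read(): buf=[_ _ _], head=2, tail=2, size=0
write(76): buf=[_ _ 76], head=2, tail=0, size=1
write(69): buf=[69 _ 76], head=2, tail=1, size=2
read(): buf=[69 _ _], head=0, tail=1, size=1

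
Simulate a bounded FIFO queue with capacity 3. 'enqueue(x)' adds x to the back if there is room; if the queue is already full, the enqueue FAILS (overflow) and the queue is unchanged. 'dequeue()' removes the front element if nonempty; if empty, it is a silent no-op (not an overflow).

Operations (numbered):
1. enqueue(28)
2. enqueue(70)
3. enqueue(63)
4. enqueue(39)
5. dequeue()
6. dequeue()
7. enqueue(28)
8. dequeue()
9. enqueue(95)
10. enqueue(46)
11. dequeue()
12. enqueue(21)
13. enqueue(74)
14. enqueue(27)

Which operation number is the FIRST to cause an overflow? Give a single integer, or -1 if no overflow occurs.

1. enqueue(28): size=1
2. enqueue(70): size=2
3. enqueue(63): size=3
4. enqueue(39): size=3=cap → OVERFLOW (fail)
5. dequeue(): size=2
6. dequeue(): size=1
7. enqueue(28): size=2
8. dequeue(): size=1
9. enqueue(95): size=2
10. enqueue(46): size=3
11. dequeue(): size=2
12. enqueue(21): size=3
13. enqueue(74): size=3=cap → OVERFLOW (fail)
14. enqueue(27): size=3=cap → OVERFLOW (fail)

Answer: 4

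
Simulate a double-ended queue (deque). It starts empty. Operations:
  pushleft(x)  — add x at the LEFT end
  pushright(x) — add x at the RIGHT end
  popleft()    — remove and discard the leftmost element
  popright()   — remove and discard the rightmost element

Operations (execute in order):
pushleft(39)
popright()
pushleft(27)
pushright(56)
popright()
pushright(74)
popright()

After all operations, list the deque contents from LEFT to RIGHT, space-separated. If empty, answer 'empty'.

pushleft(39): [39]
popright(): []
pushleft(27): [27]
pushright(56): [27, 56]
popright(): [27]
pushright(74): [27, 74]
popright(): [27]

Answer: 27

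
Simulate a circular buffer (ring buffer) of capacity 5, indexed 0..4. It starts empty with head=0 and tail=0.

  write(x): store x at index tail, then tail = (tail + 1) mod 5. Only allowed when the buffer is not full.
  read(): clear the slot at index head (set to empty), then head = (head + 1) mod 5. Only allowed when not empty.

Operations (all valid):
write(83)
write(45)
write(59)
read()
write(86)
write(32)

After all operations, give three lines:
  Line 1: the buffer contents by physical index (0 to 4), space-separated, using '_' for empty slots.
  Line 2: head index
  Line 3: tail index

write(83): buf=[83 _ _ _ _], head=0, tail=1, size=1
write(45): buf=[83 45 _ _ _], head=0, tail=2, size=2
write(59): buf=[83 45 59 _ _], head=0, tail=3, size=3
read(): buf=[_ 45 59 _ _], head=1, tail=3, size=2
write(86): buf=[_ 45 59 86 _], head=1, tail=4, size=3
write(32): buf=[_ 45 59 86 32], head=1, tail=0, size=4

Answer: _ 45 59 86 32
1
0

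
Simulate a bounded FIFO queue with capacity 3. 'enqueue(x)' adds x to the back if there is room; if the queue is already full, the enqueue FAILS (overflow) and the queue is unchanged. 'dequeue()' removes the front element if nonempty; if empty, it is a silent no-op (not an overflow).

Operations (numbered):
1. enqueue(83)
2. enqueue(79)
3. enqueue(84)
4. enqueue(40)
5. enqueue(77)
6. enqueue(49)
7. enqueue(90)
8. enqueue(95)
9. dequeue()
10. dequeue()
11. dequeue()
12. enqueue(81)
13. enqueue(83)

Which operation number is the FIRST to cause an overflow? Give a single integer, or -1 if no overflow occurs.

Answer: 4

Derivation:
1. enqueue(83): size=1
2. enqueue(79): size=2
3. enqueue(84): size=3
4. enqueue(40): size=3=cap → OVERFLOW (fail)
5. enqueue(77): size=3=cap → OVERFLOW (fail)
6. enqueue(49): size=3=cap → OVERFLOW (fail)
7. enqueue(90): size=3=cap → OVERFLOW (fail)
8. enqueue(95): size=3=cap → OVERFLOW (fail)
9. dequeue(): size=2
10. dequeue(): size=1
11. dequeue(): size=0
12. enqueue(81): size=1
13. enqueue(83): size=2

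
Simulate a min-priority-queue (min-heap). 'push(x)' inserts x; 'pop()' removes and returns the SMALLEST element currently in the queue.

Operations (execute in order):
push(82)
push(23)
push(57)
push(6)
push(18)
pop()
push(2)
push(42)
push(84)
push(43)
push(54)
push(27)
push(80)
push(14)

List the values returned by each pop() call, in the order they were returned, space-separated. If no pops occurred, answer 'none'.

push(82): heap contents = [82]
push(23): heap contents = [23, 82]
push(57): heap contents = [23, 57, 82]
push(6): heap contents = [6, 23, 57, 82]
push(18): heap contents = [6, 18, 23, 57, 82]
pop() → 6: heap contents = [18, 23, 57, 82]
push(2): heap contents = [2, 18, 23, 57, 82]
push(42): heap contents = [2, 18, 23, 42, 57, 82]
push(84): heap contents = [2, 18, 23, 42, 57, 82, 84]
push(43): heap contents = [2, 18, 23, 42, 43, 57, 82, 84]
push(54): heap contents = [2, 18, 23, 42, 43, 54, 57, 82, 84]
push(27): heap contents = [2, 18, 23, 27, 42, 43, 54, 57, 82, 84]
push(80): heap contents = [2, 18, 23, 27, 42, 43, 54, 57, 80, 82, 84]
push(14): heap contents = [2, 14, 18, 23, 27, 42, 43, 54, 57, 80, 82, 84]

Answer: 6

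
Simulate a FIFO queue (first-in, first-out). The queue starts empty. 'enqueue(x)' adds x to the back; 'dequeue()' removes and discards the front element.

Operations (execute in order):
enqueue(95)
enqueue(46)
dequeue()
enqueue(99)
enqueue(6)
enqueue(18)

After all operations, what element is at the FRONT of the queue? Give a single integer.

enqueue(95): queue = [95]
enqueue(46): queue = [95, 46]
dequeue(): queue = [46]
enqueue(99): queue = [46, 99]
enqueue(6): queue = [46, 99, 6]
enqueue(18): queue = [46, 99, 6, 18]

Answer: 46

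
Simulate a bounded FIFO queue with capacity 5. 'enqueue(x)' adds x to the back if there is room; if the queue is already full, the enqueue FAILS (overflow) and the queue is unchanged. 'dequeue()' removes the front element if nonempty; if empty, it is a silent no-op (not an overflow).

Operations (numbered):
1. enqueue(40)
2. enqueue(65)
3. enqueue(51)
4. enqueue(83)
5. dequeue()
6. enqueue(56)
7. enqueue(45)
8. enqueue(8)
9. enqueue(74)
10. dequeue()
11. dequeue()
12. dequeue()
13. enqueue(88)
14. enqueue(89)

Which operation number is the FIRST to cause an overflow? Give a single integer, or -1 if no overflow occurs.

1. enqueue(40): size=1
2. enqueue(65): size=2
3. enqueue(51): size=3
4. enqueue(83): size=4
5. dequeue(): size=3
6. enqueue(56): size=4
7. enqueue(45): size=5
8. enqueue(8): size=5=cap → OVERFLOW (fail)
9. enqueue(74): size=5=cap → OVERFLOW (fail)
10. dequeue(): size=4
11. dequeue(): size=3
12. dequeue(): size=2
13. enqueue(88): size=3
14. enqueue(89): size=4

Answer: 8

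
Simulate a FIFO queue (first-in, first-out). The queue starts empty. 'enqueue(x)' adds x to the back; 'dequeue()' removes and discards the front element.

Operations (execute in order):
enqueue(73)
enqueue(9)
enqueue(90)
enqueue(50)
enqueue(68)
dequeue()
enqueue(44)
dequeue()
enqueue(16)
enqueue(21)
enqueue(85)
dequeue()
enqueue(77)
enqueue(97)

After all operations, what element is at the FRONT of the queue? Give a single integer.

Answer: 50

Derivation:
enqueue(73): queue = [73]
enqueue(9): queue = [73, 9]
enqueue(90): queue = [73, 9, 90]
enqueue(50): queue = [73, 9, 90, 50]
enqueue(68): queue = [73, 9, 90, 50, 68]
dequeue(): queue = [9, 90, 50, 68]
enqueue(44): queue = [9, 90, 50, 68, 44]
dequeue(): queue = [90, 50, 68, 44]
enqueue(16): queue = [90, 50, 68, 44, 16]
enqueue(21): queue = [90, 50, 68, 44, 16, 21]
enqueue(85): queue = [90, 50, 68, 44, 16, 21, 85]
dequeue(): queue = [50, 68, 44, 16, 21, 85]
enqueue(77): queue = [50, 68, 44, 16, 21, 85, 77]
enqueue(97): queue = [50, 68, 44, 16, 21, 85, 77, 97]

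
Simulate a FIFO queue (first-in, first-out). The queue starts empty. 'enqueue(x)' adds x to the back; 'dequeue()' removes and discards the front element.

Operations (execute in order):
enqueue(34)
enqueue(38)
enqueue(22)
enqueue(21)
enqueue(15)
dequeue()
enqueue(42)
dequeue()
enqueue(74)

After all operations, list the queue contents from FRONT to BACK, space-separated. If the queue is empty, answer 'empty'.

Answer: 22 21 15 42 74

Derivation:
enqueue(34): [34]
enqueue(38): [34, 38]
enqueue(22): [34, 38, 22]
enqueue(21): [34, 38, 22, 21]
enqueue(15): [34, 38, 22, 21, 15]
dequeue(): [38, 22, 21, 15]
enqueue(42): [38, 22, 21, 15, 42]
dequeue(): [22, 21, 15, 42]
enqueue(74): [22, 21, 15, 42, 74]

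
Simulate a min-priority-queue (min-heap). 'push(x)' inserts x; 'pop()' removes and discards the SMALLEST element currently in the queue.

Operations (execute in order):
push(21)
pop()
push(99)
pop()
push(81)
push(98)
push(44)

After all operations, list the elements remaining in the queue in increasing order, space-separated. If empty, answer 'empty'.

push(21): heap contents = [21]
pop() → 21: heap contents = []
push(99): heap contents = [99]
pop() → 99: heap contents = []
push(81): heap contents = [81]
push(98): heap contents = [81, 98]
push(44): heap contents = [44, 81, 98]

Answer: 44 81 98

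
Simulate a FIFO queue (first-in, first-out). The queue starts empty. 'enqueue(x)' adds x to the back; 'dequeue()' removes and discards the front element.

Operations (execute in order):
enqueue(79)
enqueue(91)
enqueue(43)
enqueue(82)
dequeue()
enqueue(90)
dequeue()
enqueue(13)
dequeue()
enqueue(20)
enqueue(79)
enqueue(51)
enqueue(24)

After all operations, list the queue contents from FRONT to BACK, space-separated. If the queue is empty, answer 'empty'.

Answer: 82 90 13 20 79 51 24

Derivation:
enqueue(79): [79]
enqueue(91): [79, 91]
enqueue(43): [79, 91, 43]
enqueue(82): [79, 91, 43, 82]
dequeue(): [91, 43, 82]
enqueue(90): [91, 43, 82, 90]
dequeue(): [43, 82, 90]
enqueue(13): [43, 82, 90, 13]
dequeue(): [82, 90, 13]
enqueue(20): [82, 90, 13, 20]
enqueue(79): [82, 90, 13, 20, 79]
enqueue(51): [82, 90, 13, 20, 79, 51]
enqueue(24): [82, 90, 13, 20, 79, 51, 24]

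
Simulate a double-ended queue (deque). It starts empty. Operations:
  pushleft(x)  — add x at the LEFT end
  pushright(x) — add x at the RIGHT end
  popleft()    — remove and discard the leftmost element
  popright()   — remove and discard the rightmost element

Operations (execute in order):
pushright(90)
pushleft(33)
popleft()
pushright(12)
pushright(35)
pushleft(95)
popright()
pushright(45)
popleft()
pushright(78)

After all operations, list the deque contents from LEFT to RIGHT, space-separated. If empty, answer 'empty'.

pushright(90): [90]
pushleft(33): [33, 90]
popleft(): [90]
pushright(12): [90, 12]
pushright(35): [90, 12, 35]
pushleft(95): [95, 90, 12, 35]
popright(): [95, 90, 12]
pushright(45): [95, 90, 12, 45]
popleft(): [90, 12, 45]
pushright(78): [90, 12, 45, 78]

Answer: 90 12 45 78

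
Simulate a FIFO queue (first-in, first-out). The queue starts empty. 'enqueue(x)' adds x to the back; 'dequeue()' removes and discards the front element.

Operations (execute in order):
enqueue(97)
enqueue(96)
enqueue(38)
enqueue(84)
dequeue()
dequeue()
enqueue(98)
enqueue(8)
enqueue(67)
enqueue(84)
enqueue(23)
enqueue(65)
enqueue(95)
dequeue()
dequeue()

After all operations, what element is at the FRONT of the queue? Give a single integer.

enqueue(97): queue = [97]
enqueue(96): queue = [97, 96]
enqueue(38): queue = [97, 96, 38]
enqueue(84): queue = [97, 96, 38, 84]
dequeue(): queue = [96, 38, 84]
dequeue(): queue = [38, 84]
enqueue(98): queue = [38, 84, 98]
enqueue(8): queue = [38, 84, 98, 8]
enqueue(67): queue = [38, 84, 98, 8, 67]
enqueue(84): queue = [38, 84, 98, 8, 67, 84]
enqueue(23): queue = [38, 84, 98, 8, 67, 84, 23]
enqueue(65): queue = [38, 84, 98, 8, 67, 84, 23, 65]
enqueue(95): queue = [38, 84, 98, 8, 67, 84, 23, 65, 95]
dequeue(): queue = [84, 98, 8, 67, 84, 23, 65, 95]
dequeue(): queue = [98, 8, 67, 84, 23, 65, 95]

Answer: 98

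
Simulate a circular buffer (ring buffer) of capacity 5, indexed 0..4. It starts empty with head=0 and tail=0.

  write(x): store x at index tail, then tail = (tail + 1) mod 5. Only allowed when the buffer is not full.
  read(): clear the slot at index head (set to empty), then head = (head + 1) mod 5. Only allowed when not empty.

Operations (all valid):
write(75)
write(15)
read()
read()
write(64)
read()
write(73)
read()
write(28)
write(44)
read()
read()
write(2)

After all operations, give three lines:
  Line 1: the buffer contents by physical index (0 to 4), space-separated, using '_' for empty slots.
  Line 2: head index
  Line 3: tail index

Answer: _ 2 _ _ _
1
2

Derivation:
write(75): buf=[75 _ _ _ _], head=0, tail=1, size=1
write(15): buf=[75 15 _ _ _], head=0, tail=2, size=2
read(): buf=[_ 15 _ _ _], head=1, tail=2, size=1
read(): buf=[_ _ _ _ _], head=2, tail=2, size=0
write(64): buf=[_ _ 64 _ _], head=2, tail=3, size=1
read(): buf=[_ _ _ _ _], head=3, tail=3, size=0
write(73): buf=[_ _ _ 73 _], head=3, tail=4, size=1
read(): buf=[_ _ _ _ _], head=4, tail=4, size=0
write(28): buf=[_ _ _ _ 28], head=4, tail=0, size=1
write(44): buf=[44 _ _ _ 28], head=4, tail=1, size=2
read(): buf=[44 _ _ _ _], head=0, tail=1, size=1
read(): buf=[_ _ _ _ _], head=1, tail=1, size=0
write(2): buf=[_ 2 _ _ _], head=1, tail=2, size=1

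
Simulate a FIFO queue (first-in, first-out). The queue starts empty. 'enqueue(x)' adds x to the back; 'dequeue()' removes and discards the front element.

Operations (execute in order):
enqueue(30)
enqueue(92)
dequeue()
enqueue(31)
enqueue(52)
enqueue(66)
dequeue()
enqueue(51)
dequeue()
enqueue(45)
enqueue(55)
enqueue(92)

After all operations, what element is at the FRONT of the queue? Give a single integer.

Answer: 52

Derivation:
enqueue(30): queue = [30]
enqueue(92): queue = [30, 92]
dequeue(): queue = [92]
enqueue(31): queue = [92, 31]
enqueue(52): queue = [92, 31, 52]
enqueue(66): queue = [92, 31, 52, 66]
dequeue(): queue = [31, 52, 66]
enqueue(51): queue = [31, 52, 66, 51]
dequeue(): queue = [52, 66, 51]
enqueue(45): queue = [52, 66, 51, 45]
enqueue(55): queue = [52, 66, 51, 45, 55]
enqueue(92): queue = [52, 66, 51, 45, 55, 92]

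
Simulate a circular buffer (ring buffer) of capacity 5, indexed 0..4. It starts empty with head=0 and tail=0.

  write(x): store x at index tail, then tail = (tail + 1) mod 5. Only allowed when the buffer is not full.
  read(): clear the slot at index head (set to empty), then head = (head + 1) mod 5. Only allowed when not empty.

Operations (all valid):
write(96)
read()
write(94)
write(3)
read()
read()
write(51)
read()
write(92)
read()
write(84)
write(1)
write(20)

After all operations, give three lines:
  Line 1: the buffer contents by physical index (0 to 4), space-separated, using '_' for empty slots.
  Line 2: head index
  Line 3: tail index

write(96): buf=[96 _ _ _ _], head=0, tail=1, size=1
read(): buf=[_ _ _ _ _], head=1, tail=1, size=0
write(94): buf=[_ 94 _ _ _], head=1, tail=2, size=1
write(3): buf=[_ 94 3 _ _], head=1, tail=3, size=2
read(): buf=[_ _ 3 _ _], head=2, tail=3, size=1
read(): buf=[_ _ _ _ _], head=3, tail=3, size=0
write(51): buf=[_ _ _ 51 _], head=3, tail=4, size=1
read(): buf=[_ _ _ _ _], head=4, tail=4, size=0
write(92): buf=[_ _ _ _ 92], head=4, tail=0, size=1
read(): buf=[_ _ _ _ _], head=0, tail=0, size=0
write(84): buf=[84 _ _ _ _], head=0, tail=1, size=1
write(1): buf=[84 1 _ _ _], head=0, tail=2, size=2
write(20): buf=[84 1 20 _ _], head=0, tail=3, size=3

Answer: 84 1 20 _ _
0
3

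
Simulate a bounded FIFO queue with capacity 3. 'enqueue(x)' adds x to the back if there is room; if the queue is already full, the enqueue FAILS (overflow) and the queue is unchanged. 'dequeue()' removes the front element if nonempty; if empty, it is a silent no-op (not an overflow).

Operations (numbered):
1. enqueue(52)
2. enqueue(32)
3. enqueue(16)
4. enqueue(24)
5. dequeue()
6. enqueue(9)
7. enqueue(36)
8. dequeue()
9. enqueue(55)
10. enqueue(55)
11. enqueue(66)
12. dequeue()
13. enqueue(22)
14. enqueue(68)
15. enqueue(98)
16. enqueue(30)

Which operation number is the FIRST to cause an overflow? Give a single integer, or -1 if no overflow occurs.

1. enqueue(52): size=1
2. enqueue(32): size=2
3. enqueue(16): size=3
4. enqueue(24): size=3=cap → OVERFLOW (fail)
5. dequeue(): size=2
6. enqueue(9): size=3
7. enqueue(36): size=3=cap → OVERFLOW (fail)
8. dequeue(): size=2
9. enqueue(55): size=3
10. enqueue(55): size=3=cap → OVERFLOW (fail)
11. enqueue(66): size=3=cap → OVERFLOW (fail)
12. dequeue(): size=2
13. enqueue(22): size=3
14. enqueue(68): size=3=cap → OVERFLOW (fail)
15. enqueue(98): size=3=cap → OVERFLOW (fail)
16. enqueue(30): size=3=cap → OVERFLOW (fail)

Answer: 4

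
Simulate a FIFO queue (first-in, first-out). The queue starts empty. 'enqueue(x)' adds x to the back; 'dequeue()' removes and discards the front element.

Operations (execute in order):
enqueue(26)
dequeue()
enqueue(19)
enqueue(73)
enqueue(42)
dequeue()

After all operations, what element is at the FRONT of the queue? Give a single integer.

Answer: 73

Derivation:
enqueue(26): queue = [26]
dequeue(): queue = []
enqueue(19): queue = [19]
enqueue(73): queue = [19, 73]
enqueue(42): queue = [19, 73, 42]
dequeue(): queue = [73, 42]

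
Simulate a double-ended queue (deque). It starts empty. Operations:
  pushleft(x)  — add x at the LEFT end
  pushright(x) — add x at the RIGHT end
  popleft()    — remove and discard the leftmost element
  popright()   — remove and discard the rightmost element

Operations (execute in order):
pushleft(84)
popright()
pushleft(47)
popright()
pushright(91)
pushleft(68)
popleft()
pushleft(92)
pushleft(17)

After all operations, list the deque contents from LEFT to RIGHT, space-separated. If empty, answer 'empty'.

Answer: 17 92 91

Derivation:
pushleft(84): [84]
popright(): []
pushleft(47): [47]
popright(): []
pushright(91): [91]
pushleft(68): [68, 91]
popleft(): [91]
pushleft(92): [92, 91]
pushleft(17): [17, 92, 91]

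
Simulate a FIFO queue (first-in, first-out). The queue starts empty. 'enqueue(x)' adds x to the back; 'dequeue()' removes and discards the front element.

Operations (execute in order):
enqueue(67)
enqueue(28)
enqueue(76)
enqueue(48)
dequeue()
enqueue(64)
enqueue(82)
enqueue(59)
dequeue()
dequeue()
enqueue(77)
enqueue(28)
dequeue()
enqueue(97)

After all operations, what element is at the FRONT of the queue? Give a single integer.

enqueue(67): queue = [67]
enqueue(28): queue = [67, 28]
enqueue(76): queue = [67, 28, 76]
enqueue(48): queue = [67, 28, 76, 48]
dequeue(): queue = [28, 76, 48]
enqueue(64): queue = [28, 76, 48, 64]
enqueue(82): queue = [28, 76, 48, 64, 82]
enqueue(59): queue = [28, 76, 48, 64, 82, 59]
dequeue(): queue = [76, 48, 64, 82, 59]
dequeue(): queue = [48, 64, 82, 59]
enqueue(77): queue = [48, 64, 82, 59, 77]
enqueue(28): queue = [48, 64, 82, 59, 77, 28]
dequeue(): queue = [64, 82, 59, 77, 28]
enqueue(97): queue = [64, 82, 59, 77, 28, 97]

Answer: 64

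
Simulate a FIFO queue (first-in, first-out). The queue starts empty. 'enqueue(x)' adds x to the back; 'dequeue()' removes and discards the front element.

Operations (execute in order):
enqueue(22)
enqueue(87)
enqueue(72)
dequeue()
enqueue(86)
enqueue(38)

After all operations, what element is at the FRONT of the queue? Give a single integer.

enqueue(22): queue = [22]
enqueue(87): queue = [22, 87]
enqueue(72): queue = [22, 87, 72]
dequeue(): queue = [87, 72]
enqueue(86): queue = [87, 72, 86]
enqueue(38): queue = [87, 72, 86, 38]

Answer: 87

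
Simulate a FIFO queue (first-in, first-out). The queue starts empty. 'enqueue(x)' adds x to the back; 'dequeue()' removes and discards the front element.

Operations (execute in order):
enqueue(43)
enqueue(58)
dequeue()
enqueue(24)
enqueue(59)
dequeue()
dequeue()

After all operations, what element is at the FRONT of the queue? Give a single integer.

enqueue(43): queue = [43]
enqueue(58): queue = [43, 58]
dequeue(): queue = [58]
enqueue(24): queue = [58, 24]
enqueue(59): queue = [58, 24, 59]
dequeue(): queue = [24, 59]
dequeue(): queue = [59]

Answer: 59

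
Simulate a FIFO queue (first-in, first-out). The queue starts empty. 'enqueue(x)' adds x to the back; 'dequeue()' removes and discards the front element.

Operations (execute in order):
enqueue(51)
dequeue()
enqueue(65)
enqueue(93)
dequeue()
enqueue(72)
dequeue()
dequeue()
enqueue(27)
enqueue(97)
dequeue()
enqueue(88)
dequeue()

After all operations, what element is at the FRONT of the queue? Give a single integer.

Answer: 88

Derivation:
enqueue(51): queue = [51]
dequeue(): queue = []
enqueue(65): queue = [65]
enqueue(93): queue = [65, 93]
dequeue(): queue = [93]
enqueue(72): queue = [93, 72]
dequeue(): queue = [72]
dequeue(): queue = []
enqueue(27): queue = [27]
enqueue(97): queue = [27, 97]
dequeue(): queue = [97]
enqueue(88): queue = [97, 88]
dequeue(): queue = [88]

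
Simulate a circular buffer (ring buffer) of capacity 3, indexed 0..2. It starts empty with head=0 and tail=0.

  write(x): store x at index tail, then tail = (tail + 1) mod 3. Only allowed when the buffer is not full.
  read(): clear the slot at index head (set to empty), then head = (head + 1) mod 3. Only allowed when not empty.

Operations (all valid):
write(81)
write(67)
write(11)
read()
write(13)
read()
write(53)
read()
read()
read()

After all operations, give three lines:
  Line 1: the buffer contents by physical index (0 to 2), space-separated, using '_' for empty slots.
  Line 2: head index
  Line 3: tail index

write(81): buf=[81 _ _], head=0, tail=1, size=1
write(67): buf=[81 67 _], head=0, tail=2, size=2
write(11): buf=[81 67 11], head=0, tail=0, size=3
read(): buf=[_ 67 11], head=1, tail=0, size=2
write(13): buf=[13 67 11], head=1, tail=1, size=3
read(): buf=[13 _ 11], head=2, tail=1, size=2
write(53): buf=[13 53 11], head=2, tail=2, size=3
read(): buf=[13 53 _], head=0, tail=2, size=2
read(): buf=[_ 53 _], head=1, tail=2, size=1
read(): buf=[_ _ _], head=2, tail=2, size=0

Answer: _ _ _
2
2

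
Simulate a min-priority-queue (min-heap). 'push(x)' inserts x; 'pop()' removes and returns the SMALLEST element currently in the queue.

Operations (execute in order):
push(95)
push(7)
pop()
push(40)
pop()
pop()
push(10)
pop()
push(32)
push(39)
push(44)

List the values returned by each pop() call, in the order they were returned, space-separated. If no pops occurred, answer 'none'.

push(95): heap contents = [95]
push(7): heap contents = [7, 95]
pop() → 7: heap contents = [95]
push(40): heap contents = [40, 95]
pop() → 40: heap contents = [95]
pop() → 95: heap contents = []
push(10): heap contents = [10]
pop() → 10: heap contents = []
push(32): heap contents = [32]
push(39): heap contents = [32, 39]
push(44): heap contents = [32, 39, 44]

Answer: 7 40 95 10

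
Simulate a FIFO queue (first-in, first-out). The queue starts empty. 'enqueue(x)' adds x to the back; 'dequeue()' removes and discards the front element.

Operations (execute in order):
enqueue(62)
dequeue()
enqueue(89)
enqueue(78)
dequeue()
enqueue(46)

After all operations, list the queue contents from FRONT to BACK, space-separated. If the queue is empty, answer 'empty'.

enqueue(62): [62]
dequeue(): []
enqueue(89): [89]
enqueue(78): [89, 78]
dequeue(): [78]
enqueue(46): [78, 46]

Answer: 78 46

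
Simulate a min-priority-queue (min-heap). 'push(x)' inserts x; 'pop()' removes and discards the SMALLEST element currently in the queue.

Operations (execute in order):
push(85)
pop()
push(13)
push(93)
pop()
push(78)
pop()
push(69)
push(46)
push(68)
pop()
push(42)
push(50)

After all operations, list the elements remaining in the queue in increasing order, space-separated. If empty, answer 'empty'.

push(85): heap contents = [85]
pop() → 85: heap contents = []
push(13): heap contents = [13]
push(93): heap contents = [13, 93]
pop() → 13: heap contents = [93]
push(78): heap contents = [78, 93]
pop() → 78: heap contents = [93]
push(69): heap contents = [69, 93]
push(46): heap contents = [46, 69, 93]
push(68): heap contents = [46, 68, 69, 93]
pop() → 46: heap contents = [68, 69, 93]
push(42): heap contents = [42, 68, 69, 93]
push(50): heap contents = [42, 50, 68, 69, 93]

Answer: 42 50 68 69 93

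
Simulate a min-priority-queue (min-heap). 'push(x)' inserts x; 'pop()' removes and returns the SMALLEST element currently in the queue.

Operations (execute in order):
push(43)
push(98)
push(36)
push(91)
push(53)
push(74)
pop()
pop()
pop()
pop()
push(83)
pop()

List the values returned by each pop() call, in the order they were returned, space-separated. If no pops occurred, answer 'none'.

Answer: 36 43 53 74 83

Derivation:
push(43): heap contents = [43]
push(98): heap contents = [43, 98]
push(36): heap contents = [36, 43, 98]
push(91): heap contents = [36, 43, 91, 98]
push(53): heap contents = [36, 43, 53, 91, 98]
push(74): heap contents = [36, 43, 53, 74, 91, 98]
pop() → 36: heap contents = [43, 53, 74, 91, 98]
pop() → 43: heap contents = [53, 74, 91, 98]
pop() → 53: heap contents = [74, 91, 98]
pop() → 74: heap contents = [91, 98]
push(83): heap contents = [83, 91, 98]
pop() → 83: heap contents = [91, 98]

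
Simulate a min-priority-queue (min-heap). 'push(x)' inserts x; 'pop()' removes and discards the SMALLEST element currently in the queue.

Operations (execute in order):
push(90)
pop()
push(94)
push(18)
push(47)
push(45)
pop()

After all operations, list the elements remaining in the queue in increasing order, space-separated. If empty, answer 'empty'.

Answer: 45 47 94

Derivation:
push(90): heap contents = [90]
pop() → 90: heap contents = []
push(94): heap contents = [94]
push(18): heap contents = [18, 94]
push(47): heap contents = [18, 47, 94]
push(45): heap contents = [18, 45, 47, 94]
pop() → 18: heap contents = [45, 47, 94]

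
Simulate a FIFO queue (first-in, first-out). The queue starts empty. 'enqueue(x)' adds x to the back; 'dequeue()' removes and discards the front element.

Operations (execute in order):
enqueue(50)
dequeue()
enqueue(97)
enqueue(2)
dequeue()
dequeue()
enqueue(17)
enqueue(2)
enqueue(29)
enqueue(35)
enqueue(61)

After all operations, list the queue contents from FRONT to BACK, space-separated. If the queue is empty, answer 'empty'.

Answer: 17 2 29 35 61

Derivation:
enqueue(50): [50]
dequeue(): []
enqueue(97): [97]
enqueue(2): [97, 2]
dequeue(): [2]
dequeue(): []
enqueue(17): [17]
enqueue(2): [17, 2]
enqueue(29): [17, 2, 29]
enqueue(35): [17, 2, 29, 35]
enqueue(61): [17, 2, 29, 35, 61]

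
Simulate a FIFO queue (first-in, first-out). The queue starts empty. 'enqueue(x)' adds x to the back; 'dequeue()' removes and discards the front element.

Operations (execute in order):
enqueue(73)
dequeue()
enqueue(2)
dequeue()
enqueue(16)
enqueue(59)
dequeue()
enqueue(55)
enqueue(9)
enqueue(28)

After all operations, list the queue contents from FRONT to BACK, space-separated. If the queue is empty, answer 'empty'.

Answer: 59 55 9 28

Derivation:
enqueue(73): [73]
dequeue(): []
enqueue(2): [2]
dequeue(): []
enqueue(16): [16]
enqueue(59): [16, 59]
dequeue(): [59]
enqueue(55): [59, 55]
enqueue(9): [59, 55, 9]
enqueue(28): [59, 55, 9, 28]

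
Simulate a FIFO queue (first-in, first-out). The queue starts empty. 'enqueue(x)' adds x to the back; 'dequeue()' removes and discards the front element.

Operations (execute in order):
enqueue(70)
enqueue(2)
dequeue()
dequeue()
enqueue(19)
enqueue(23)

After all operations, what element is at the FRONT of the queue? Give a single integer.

enqueue(70): queue = [70]
enqueue(2): queue = [70, 2]
dequeue(): queue = [2]
dequeue(): queue = []
enqueue(19): queue = [19]
enqueue(23): queue = [19, 23]

Answer: 19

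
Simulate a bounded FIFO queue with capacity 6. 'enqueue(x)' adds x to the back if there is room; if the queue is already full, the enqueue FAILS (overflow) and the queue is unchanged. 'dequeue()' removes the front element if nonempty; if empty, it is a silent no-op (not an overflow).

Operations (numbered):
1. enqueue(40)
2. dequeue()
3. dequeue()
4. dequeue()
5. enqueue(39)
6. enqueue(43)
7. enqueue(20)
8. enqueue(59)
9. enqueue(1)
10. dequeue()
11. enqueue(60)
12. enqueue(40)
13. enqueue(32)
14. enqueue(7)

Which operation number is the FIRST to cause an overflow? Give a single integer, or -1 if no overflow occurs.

Answer: 13

Derivation:
1. enqueue(40): size=1
2. dequeue(): size=0
3. dequeue(): empty, no-op, size=0
4. dequeue(): empty, no-op, size=0
5. enqueue(39): size=1
6. enqueue(43): size=2
7. enqueue(20): size=3
8. enqueue(59): size=4
9. enqueue(1): size=5
10. dequeue(): size=4
11. enqueue(60): size=5
12. enqueue(40): size=6
13. enqueue(32): size=6=cap → OVERFLOW (fail)
14. enqueue(7): size=6=cap → OVERFLOW (fail)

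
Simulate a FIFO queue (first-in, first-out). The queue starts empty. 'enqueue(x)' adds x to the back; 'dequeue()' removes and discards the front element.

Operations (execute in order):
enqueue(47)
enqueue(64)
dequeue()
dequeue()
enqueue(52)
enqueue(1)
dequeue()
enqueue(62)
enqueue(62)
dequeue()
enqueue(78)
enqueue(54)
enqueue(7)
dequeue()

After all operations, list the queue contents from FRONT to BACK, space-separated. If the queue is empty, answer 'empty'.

enqueue(47): [47]
enqueue(64): [47, 64]
dequeue(): [64]
dequeue(): []
enqueue(52): [52]
enqueue(1): [52, 1]
dequeue(): [1]
enqueue(62): [1, 62]
enqueue(62): [1, 62, 62]
dequeue(): [62, 62]
enqueue(78): [62, 62, 78]
enqueue(54): [62, 62, 78, 54]
enqueue(7): [62, 62, 78, 54, 7]
dequeue(): [62, 78, 54, 7]

Answer: 62 78 54 7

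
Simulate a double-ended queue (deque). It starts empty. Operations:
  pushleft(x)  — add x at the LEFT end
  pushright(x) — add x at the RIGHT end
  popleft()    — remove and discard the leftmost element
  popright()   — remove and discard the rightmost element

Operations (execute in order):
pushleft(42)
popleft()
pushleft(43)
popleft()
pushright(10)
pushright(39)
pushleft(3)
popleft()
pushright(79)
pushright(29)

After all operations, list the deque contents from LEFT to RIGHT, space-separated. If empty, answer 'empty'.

pushleft(42): [42]
popleft(): []
pushleft(43): [43]
popleft(): []
pushright(10): [10]
pushright(39): [10, 39]
pushleft(3): [3, 10, 39]
popleft(): [10, 39]
pushright(79): [10, 39, 79]
pushright(29): [10, 39, 79, 29]

Answer: 10 39 79 29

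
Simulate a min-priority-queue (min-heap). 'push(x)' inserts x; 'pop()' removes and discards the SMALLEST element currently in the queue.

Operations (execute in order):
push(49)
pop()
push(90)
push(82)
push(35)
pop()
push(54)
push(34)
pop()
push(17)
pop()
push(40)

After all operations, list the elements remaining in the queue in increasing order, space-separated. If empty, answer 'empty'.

Answer: 40 54 82 90

Derivation:
push(49): heap contents = [49]
pop() → 49: heap contents = []
push(90): heap contents = [90]
push(82): heap contents = [82, 90]
push(35): heap contents = [35, 82, 90]
pop() → 35: heap contents = [82, 90]
push(54): heap contents = [54, 82, 90]
push(34): heap contents = [34, 54, 82, 90]
pop() → 34: heap contents = [54, 82, 90]
push(17): heap contents = [17, 54, 82, 90]
pop() → 17: heap contents = [54, 82, 90]
push(40): heap contents = [40, 54, 82, 90]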